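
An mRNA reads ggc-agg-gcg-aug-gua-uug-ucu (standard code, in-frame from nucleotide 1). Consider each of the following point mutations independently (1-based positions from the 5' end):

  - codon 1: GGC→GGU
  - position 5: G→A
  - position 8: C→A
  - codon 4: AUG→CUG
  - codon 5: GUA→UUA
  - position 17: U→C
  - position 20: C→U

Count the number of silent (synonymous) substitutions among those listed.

1

Codon 1: GGC (Gly) → GGU (Gly) — synonymous.
Codon 2: AGG (Arg) → AAG (Lys) — missense.
Codon 3: GCG (Ala) → GAG (Glu) — missense.
Codon 4: AUG (Met) → CUG (Leu) — missense.
Codon 5: GUA (Val) → UUA (Leu) — missense.
Codon 6: UUG (Leu) → UCG (Ser) — missense.
Codon 7: UCU (Ser) → UUU (Phe) — missense.
Synonymous: 1 of 7.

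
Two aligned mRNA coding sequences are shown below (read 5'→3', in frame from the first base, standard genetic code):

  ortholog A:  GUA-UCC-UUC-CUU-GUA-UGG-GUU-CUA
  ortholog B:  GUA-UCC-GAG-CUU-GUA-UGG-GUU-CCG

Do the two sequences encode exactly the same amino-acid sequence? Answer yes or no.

Codon 1: GUA Val / GUA Val — identical.
Codon 2: UCC Ser / UCC Ser — identical.
Codon 3: UUC Phe / GAG Glu — nonsynonymous.
Codon 4: CUU Leu / CUU Leu — identical.
Codon 5: GUA Val / GUA Val — identical.
Codon 6: UGG Trp / UGG Trp — identical.
Codon 7: GUU Val / GUU Val — identical.
Codon 8: CUA Leu / CCG Pro — nonsynonymous.
Nonsynonymous differences: 2 → different protein.

no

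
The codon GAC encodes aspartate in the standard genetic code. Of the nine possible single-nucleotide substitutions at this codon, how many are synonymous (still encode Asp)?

Position 1: none → 0 synonymous.
Position 2: none → 0 synonymous.
Position 3: GAU → 1 synonymous.
Total: 0 + 0 + 1 = 1.

1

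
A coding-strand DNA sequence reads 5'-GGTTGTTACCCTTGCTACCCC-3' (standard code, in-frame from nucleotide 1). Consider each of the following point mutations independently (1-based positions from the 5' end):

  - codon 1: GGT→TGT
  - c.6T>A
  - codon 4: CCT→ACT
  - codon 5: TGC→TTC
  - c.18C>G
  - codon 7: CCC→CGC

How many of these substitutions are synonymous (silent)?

0

Codon 1: GGT (Gly) → TGT (Cys) — missense.
Codon 2: TGT (Cys) → TGA (Stop) — nonsense.
Codon 4: CCT (Pro) → ACT (Thr) — missense.
Codon 5: TGC (Cys) → TTC (Phe) — missense.
Codon 6: TAC (Tyr) → TAG (Stop) — nonsense.
Codon 7: CCC (Pro) → CGC (Arg) — missense.
Synonymous: 0 of 6.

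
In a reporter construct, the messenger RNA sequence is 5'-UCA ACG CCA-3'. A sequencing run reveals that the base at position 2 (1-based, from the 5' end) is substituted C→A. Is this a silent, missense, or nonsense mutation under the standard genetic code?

Position 2 falls in codon 1: UCA → Ser.
After the substitution the codon is UAA → Stop.
The new codon is a stop codon, so this is a nonsense mutation.

nonsense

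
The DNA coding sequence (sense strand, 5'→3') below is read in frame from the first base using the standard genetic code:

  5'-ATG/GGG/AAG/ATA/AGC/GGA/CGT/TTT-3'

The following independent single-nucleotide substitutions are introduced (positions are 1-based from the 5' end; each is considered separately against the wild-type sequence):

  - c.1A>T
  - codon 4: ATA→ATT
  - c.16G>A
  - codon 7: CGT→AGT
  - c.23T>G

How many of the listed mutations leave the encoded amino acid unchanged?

1

Codon 1: ATG (Met) → TTG (Leu) — missense.
Codon 4: ATA (Ile) → ATT (Ile) — synonymous.
Codon 6: GGA (Gly) → AGA (Arg) — missense.
Codon 7: CGT (Arg) → AGT (Ser) — missense.
Codon 8: TTT (Phe) → TGT (Cys) — missense.
Synonymous: 1 of 5.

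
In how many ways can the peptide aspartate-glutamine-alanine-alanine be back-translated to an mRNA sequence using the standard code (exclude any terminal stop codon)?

Asp: 2 codons.
Gln: 2 codons.
Ala: 4 codons.
Ala: 4 codons.
2 × 2 × 4 × 4 = 64.

64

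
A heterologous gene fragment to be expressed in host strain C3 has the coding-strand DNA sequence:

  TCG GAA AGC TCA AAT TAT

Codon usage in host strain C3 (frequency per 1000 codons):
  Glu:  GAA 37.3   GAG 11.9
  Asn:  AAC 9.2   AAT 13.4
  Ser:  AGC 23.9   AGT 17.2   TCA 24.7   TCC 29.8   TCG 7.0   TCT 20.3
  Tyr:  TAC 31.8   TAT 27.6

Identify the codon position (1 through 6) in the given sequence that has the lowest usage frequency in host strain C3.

1

Codon 1 TCG (Ser): 7.0 per 1000.
Codon 2 GAA (Glu): 37.3 per 1000.
Codon 3 AGC (Ser): 23.9 per 1000.
Codon 4 TCA (Ser): 24.7 per 1000.
Codon 5 AAT (Asn): 13.4 per 1000.
Codon 6 TAT (Tyr): 27.6 per 1000.
Lowest frequency is 7.0 at codon 1.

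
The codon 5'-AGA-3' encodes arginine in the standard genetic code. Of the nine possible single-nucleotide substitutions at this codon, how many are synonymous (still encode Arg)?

Position 1: CGA → 1 synonymous.
Position 2: none → 0 synonymous.
Position 3: AGG → 1 synonymous.
Total: 1 + 0 + 1 = 2.

2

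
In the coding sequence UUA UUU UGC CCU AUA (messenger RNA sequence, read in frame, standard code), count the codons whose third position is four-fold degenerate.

Codon 1 UUA (Leu): third position 2-fold.
Codon 2 UUU (Phe): third position 2-fold.
Codon 3 UGC (Cys): third position 2-fold.
Codon 4 CCU (Pro): third position 4-fold.
Codon 5 AUA (Ile): third position 3-fold.
Four-fold degenerate third positions: 1.

1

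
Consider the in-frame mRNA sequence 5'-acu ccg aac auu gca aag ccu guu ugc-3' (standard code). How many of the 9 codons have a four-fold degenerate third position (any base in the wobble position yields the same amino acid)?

Codon 1 ACU (Thr): third position 4-fold.
Codon 2 CCG (Pro): third position 4-fold.
Codon 3 AAC (Asn): third position 2-fold.
Codon 4 AUU (Ile): third position 3-fold.
Codon 5 GCA (Ala): third position 4-fold.
Codon 6 AAG (Lys): third position 2-fold.
Codon 7 CCU (Pro): third position 4-fold.
Codon 8 GUU (Val): third position 4-fold.
Codon 9 UGC (Cys): third position 2-fold.
Four-fold degenerate third positions: 5.

5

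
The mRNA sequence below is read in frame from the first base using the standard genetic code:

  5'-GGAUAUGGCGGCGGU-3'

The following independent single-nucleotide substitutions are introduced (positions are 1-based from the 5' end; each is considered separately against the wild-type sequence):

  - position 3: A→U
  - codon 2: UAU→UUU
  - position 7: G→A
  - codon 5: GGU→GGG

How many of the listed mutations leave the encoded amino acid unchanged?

2

Codon 1: GGA (Gly) → GGU (Gly) — synonymous.
Codon 2: UAU (Tyr) → UUU (Phe) — missense.
Codon 3: GGC (Gly) → AGC (Ser) — missense.
Codon 5: GGU (Gly) → GGG (Gly) — synonymous.
Synonymous: 2 of 4.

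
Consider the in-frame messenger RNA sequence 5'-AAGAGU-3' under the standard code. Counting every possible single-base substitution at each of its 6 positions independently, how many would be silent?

2

Codon 1 (AAG, Lys): 1 synonymous substitution.
Codon 2 (AGU, Ser): 1 synonymous substitution.
Total: 1 + 1 = 2.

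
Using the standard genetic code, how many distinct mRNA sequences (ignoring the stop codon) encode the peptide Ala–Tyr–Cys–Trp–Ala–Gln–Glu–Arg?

1536

Ala: 4 codons.
Tyr: 2 codons.
Cys: 2 codons.
Trp: 1 codon.
Ala: 4 codons.
Gln: 2 codons.
Glu: 2 codons.
Arg: 6 codons.
4 × 2 × 2 × 1 × 4 × 2 × 2 × 6 = 1536.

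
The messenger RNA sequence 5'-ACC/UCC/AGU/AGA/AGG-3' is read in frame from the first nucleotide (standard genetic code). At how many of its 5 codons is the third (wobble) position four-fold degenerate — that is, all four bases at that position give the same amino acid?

Codon 1 ACC (Thr): third position 4-fold.
Codon 2 UCC (Ser): third position 4-fold.
Codon 3 AGU (Ser): third position 2-fold.
Codon 4 AGA (Arg): third position 2-fold.
Codon 5 AGG (Arg): third position 2-fold.
Four-fold degenerate third positions: 2.

2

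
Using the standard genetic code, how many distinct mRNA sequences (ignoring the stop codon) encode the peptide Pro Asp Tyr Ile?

Pro: 4 codons.
Asp: 2 codons.
Tyr: 2 codons.
Ile: 3 codons.
4 × 2 × 2 × 3 = 48.

48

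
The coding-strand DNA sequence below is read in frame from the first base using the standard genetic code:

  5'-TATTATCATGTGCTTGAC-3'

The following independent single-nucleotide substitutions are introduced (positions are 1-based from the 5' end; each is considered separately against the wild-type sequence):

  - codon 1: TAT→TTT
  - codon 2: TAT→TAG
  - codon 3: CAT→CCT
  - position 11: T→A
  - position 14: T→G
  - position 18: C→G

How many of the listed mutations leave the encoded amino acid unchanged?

0

Codon 1: TAT (Tyr) → TTT (Phe) — missense.
Codon 2: TAT (Tyr) → TAG (Stop) — nonsense.
Codon 3: CAT (His) → CCT (Pro) — missense.
Codon 4: GTG (Val) → GAG (Glu) — missense.
Codon 5: CTT (Leu) → CGT (Arg) — missense.
Codon 6: GAC (Asp) → GAG (Glu) — missense.
Synonymous: 0 of 6.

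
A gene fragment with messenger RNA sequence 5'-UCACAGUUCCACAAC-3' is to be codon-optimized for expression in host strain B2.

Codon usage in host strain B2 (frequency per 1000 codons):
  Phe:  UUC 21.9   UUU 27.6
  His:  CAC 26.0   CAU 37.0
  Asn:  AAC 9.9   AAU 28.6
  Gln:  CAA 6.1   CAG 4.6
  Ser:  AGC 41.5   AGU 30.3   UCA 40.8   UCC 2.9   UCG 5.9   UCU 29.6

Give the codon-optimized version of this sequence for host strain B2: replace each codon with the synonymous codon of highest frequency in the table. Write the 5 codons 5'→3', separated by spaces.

Codon 1 (Ser): best is AGC at 41.5.
Codon 2 (Gln): best is CAA at 6.1.
Codon 3 (Phe): best is UUU at 27.6.
Codon 4 (His): best is CAU at 37.0.
Codon 5 (Asn): best is AAU at 28.6.

AGC CAA UUU CAU AAU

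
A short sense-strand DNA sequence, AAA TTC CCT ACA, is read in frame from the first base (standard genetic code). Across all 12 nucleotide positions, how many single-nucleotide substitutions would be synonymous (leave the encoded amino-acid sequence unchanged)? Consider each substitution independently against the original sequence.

8

Codon 1 (AAA, Lys): 1 synonymous substitution.
Codon 2 (TTC, Phe): 1 synonymous substitution.
Codon 3 (CCT, Pro): 3 synonymous substitutions.
Codon 4 (ACA, Thr): 3 synonymous substitutions.
Total: 1 + 1 + 3 + 3 = 8.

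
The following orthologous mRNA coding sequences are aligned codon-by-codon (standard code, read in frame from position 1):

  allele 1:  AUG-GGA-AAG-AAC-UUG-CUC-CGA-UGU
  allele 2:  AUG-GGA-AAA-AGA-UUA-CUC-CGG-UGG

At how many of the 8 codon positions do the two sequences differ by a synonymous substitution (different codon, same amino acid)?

3

Codon 1: AUG Met / AUG Met — identical.
Codon 2: GGA Gly / GGA Gly — identical.
Codon 3: AAG Lys / AAA Lys — synonymous.
Codon 4: AAC Asn / AGA Arg — nonsynonymous.
Codon 5: UUG Leu / UUA Leu — synonymous.
Codon 6: CUC Leu / CUC Leu — identical.
Codon 7: CGA Arg / CGG Arg — synonymous.
Codon 8: UGU Cys / UGG Trp — nonsynonymous.
Synonymous differences: 3.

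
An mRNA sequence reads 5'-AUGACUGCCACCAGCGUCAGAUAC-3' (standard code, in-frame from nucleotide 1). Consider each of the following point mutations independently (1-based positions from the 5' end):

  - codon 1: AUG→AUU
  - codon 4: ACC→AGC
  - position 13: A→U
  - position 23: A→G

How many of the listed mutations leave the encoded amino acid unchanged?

0

Codon 1: AUG (Met) → AUU (Ile) — missense.
Codon 4: ACC (Thr) → AGC (Ser) — missense.
Codon 5: AGC (Ser) → UGC (Cys) — missense.
Codon 8: UAC (Tyr) → UGC (Cys) — missense.
Synonymous: 0 of 4.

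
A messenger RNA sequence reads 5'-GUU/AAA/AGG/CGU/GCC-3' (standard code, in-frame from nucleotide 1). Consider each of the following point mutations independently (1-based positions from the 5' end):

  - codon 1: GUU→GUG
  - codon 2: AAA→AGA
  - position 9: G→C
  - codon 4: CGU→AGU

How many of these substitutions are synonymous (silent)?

Codon 1: GUU (Val) → GUG (Val) — synonymous.
Codon 2: AAA (Lys) → AGA (Arg) — missense.
Codon 3: AGG (Arg) → AGC (Ser) — missense.
Codon 4: CGU (Arg) → AGU (Ser) — missense.
Synonymous: 1 of 4.

1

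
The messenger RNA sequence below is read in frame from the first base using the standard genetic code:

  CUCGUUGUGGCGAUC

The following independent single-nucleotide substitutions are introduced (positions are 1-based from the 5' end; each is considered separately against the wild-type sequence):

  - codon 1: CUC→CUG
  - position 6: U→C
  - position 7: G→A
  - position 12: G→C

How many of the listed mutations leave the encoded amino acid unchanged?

Codon 1: CUC (Leu) → CUG (Leu) — synonymous.
Codon 2: GUU (Val) → GUC (Val) — synonymous.
Codon 3: GUG (Val) → AUG (Met) — missense.
Codon 4: GCG (Ala) → GCC (Ala) — synonymous.
Synonymous: 3 of 4.

3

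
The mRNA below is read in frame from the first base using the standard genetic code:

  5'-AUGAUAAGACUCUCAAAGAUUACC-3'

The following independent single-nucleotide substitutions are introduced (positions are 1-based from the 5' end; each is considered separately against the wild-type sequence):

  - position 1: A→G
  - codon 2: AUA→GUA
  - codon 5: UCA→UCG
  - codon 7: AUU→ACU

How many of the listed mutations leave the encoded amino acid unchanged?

Codon 1: AUG (Met) → GUG (Val) — missense.
Codon 2: AUA (Ile) → GUA (Val) — missense.
Codon 5: UCA (Ser) → UCG (Ser) — synonymous.
Codon 7: AUU (Ile) → ACU (Thr) — missense.
Synonymous: 1 of 4.

1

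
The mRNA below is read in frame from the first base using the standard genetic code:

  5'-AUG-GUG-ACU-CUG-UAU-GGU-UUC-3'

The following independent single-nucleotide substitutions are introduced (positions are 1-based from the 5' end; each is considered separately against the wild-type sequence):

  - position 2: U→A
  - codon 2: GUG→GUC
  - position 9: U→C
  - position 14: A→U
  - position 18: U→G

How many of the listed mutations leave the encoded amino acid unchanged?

3

Codon 1: AUG (Met) → AAG (Lys) — missense.
Codon 2: GUG (Val) → GUC (Val) — synonymous.
Codon 3: ACU (Thr) → ACC (Thr) — synonymous.
Codon 5: UAU (Tyr) → UUU (Phe) — missense.
Codon 6: GGU (Gly) → GGG (Gly) — synonymous.
Synonymous: 3 of 5.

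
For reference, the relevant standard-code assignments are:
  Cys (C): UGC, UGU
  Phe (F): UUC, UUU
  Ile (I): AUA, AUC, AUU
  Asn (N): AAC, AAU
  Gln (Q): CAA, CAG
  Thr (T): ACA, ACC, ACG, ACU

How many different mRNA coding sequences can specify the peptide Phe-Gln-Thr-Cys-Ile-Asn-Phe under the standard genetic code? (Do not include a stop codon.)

Phe: 2 codons.
Gln: 2 codons.
Thr: 4 codons.
Cys: 2 codons.
Ile: 3 codons.
Asn: 2 codons.
Phe: 2 codons.
2 × 2 × 4 × 2 × 3 × 2 × 2 = 384.

384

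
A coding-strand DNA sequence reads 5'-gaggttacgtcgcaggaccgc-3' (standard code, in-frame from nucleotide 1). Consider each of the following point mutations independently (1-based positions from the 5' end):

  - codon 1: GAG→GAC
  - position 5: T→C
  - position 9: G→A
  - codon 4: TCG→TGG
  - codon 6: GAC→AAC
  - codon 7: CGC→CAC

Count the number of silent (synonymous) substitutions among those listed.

Codon 1: GAG (Glu) → GAC (Asp) — missense.
Codon 2: GTT (Val) → GCT (Ala) — missense.
Codon 3: ACG (Thr) → ACA (Thr) — synonymous.
Codon 4: TCG (Ser) → TGG (Trp) — missense.
Codon 6: GAC (Asp) → AAC (Asn) — missense.
Codon 7: CGC (Arg) → CAC (His) — missense.
Synonymous: 1 of 6.

1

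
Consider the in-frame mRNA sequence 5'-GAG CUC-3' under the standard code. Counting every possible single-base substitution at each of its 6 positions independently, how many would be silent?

Codon 1 (GAG, Glu): 1 synonymous substitution.
Codon 2 (CUC, Leu): 3 synonymous substitutions.
Total: 1 + 3 = 4.

4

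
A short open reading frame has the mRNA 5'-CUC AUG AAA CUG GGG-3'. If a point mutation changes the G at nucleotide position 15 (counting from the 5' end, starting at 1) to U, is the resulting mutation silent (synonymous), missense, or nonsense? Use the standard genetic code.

silent

Position 15 falls in codon 5: GGG → Gly.
After the substitution the codon is GGU → Gly.
Both encode Gly, so the change is synonymous.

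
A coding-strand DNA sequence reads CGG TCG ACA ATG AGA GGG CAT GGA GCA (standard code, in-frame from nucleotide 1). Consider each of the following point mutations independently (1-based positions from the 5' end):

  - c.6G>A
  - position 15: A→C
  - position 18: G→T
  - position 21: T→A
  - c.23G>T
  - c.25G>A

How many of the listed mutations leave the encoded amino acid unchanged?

Codon 2: TCG (Ser) → TCA (Ser) — synonymous.
Codon 5: AGA (Arg) → AGC (Ser) — missense.
Codon 6: GGG (Gly) → GGT (Gly) — synonymous.
Codon 7: CAT (His) → CAA (Gln) — missense.
Codon 8: GGA (Gly) → GTA (Val) — missense.
Codon 9: GCA (Ala) → ACA (Thr) — missense.
Synonymous: 2 of 6.

2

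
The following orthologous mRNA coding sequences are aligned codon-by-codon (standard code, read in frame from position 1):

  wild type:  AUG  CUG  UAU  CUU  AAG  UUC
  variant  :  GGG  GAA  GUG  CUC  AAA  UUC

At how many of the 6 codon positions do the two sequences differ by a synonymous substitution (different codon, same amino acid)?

2

Codon 1: AUG Met / GGG Gly — nonsynonymous.
Codon 2: CUG Leu / GAA Glu — nonsynonymous.
Codon 3: UAU Tyr / GUG Val — nonsynonymous.
Codon 4: CUU Leu / CUC Leu — synonymous.
Codon 5: AAG Lys / AAA Lys — synonymous.
Codon 6: UUC Phe / UUC Phe — identical.
Synonymous differences: 2.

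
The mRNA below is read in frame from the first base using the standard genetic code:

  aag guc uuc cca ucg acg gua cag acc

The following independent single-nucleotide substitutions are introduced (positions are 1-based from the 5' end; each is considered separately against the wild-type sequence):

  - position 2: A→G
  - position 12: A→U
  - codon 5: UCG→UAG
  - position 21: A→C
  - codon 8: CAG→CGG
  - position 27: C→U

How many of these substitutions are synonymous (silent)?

Codon 1: AAG (Lys) → AGG (Arg) — missense.
Codon 4: CCA (Pro) → CCU (Pro) — synonymous.
Codon 5: UCG (Ser) → UAG (Stop) — nonsense.
Codon 7: GUA (Val) → GUC (Val) — synonymous.
Codon 8: CAG (Gln) → CGG (Arg) — missense.
Codon 9: ACC (Thr) → ACU (Thr) — synonymous.
Synonymous: 3 of 6.

3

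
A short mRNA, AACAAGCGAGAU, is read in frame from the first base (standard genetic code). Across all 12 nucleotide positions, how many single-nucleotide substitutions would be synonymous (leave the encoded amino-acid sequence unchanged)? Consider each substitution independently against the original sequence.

7

Codon 1 (AAC, Asn): 1 synonymous substitution.
Codon 2 (AAG, Lys): 1 synonymous substitution.
Codon 3 (CGA, Arg): 4 synonymous substitutions.
Codon 4 (GAU, Asp): 1 synonymous substitution.
Total: 1 + 1 + 4 + 1 = 7.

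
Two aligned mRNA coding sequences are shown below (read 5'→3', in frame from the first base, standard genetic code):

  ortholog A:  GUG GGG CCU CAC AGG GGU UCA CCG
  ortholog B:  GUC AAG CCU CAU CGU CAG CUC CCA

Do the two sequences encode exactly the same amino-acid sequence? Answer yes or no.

no

Codon 1: GUG Val / GUC Val — synonymous.
Codon 2: GGG Gly / AAG Lys — nonsynonymous.
Codon 3: CCU Pro / CCU Pro — identical.
Codon 4: CAC His / CAU His — synonymous.
Codon 5: AGG Arg / CGU Arg — synonymous.
Codon 6: GGU Gly / CAG Gln — nonsynonymous.
Codon 7: UCA Ser / CUC Leu — nonsynonymous.
Codon 8: CCG Pro / CCA Pro — synonymous.
Nonsynonymous differences: 3 → different protein.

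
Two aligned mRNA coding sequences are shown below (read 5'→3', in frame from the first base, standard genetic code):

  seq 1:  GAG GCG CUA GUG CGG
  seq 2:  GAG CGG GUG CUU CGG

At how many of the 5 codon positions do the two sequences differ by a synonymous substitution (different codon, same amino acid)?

0

Codon 1: GAG Glu / GAG Glu — identical.
Codon 2: GCG Ala / CGG Arg — nonsynonymous.
Codon 3: CUA Leu / GUG Val — nonsynonymous.
Codon 4: GUG Val / CUU Leu — nonsynonymous.
Codon 5: CGG Arg / CGG Arg — identical.
Synonymous differences: 0.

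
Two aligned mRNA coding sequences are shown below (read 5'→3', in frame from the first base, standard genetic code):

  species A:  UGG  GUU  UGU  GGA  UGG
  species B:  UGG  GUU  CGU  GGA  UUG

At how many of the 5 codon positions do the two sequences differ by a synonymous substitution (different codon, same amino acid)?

Codon 1: UGG Trp / UGG Trp — identical.
Codon 2: GUU Val / GUU Val — identical.
Codon 3: UGU Cys / CGU Arg — nonsynonymous.
Codon 4: GGA Gly / GGA Gly — identical.
Codon 5: UGG Trp / UUG Leu — nonsynonymous.
Synonymous differences: 0.

0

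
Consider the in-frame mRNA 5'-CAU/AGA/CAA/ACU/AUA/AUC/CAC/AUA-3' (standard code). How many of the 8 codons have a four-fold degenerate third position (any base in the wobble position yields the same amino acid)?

1

Codon 1 CAU (His): third position 2-fold.
Codon 2 AGA (Arg): third position 2-fold.
Codon 3 CAA (Gln): third position 2-fold.
Codon 4 ACU (Thr): third position 4-fold.
Codon 5 AUA (Ile): third position 3-fold.
Codon 6 AUC (Ile): third position 3-fold.
Codon 7 CAC (His): third position 2-fold.
Codon 8 AUA (Ile): third position 3-fold.
Four-fold degenerate third positions: 1.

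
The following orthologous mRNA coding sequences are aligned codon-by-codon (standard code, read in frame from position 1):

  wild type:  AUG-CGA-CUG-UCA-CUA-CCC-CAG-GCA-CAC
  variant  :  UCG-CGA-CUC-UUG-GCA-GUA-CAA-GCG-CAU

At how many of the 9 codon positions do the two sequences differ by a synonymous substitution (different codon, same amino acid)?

Codon 1: AUG Met / UCG Ser — nonsynonymous.
Codon 2: CGA Arg / CGA Arg — identical.
Codon 3: CUG Leu / CUC Leu — synonymous.
Codon 4: UCA Ser / UUG Leu — nonsynonymous.
Codon 5: CUA Leu / GCA Ala — nonsynonymous.
Codon 6: CCC Pro / GUA Val — nonsynonymous.
Codon 7: CAG Gln / CAA Gln — synonymous.
Codon 8: GCA Ala / GCG Ala — synonymous.
Codon 9: CAC His / CAU His — synonymous.
Synonymous differences: 4.

4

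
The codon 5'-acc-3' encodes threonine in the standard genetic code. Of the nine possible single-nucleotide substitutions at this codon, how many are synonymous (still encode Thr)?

3

Position 1: none → 0 synonymous.
Position 2: none → 0 synonymous.
Position 3: ACU, ACA, ACG → 3 synonymous.
Total: 0 + 0 + 3 = 3.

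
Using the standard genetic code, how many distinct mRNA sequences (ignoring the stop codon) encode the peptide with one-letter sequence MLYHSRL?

Met: 1 codon.
Leu: 6 codons.
Tyr: 2 codons.
His: 2 codons.
Ser: 6 codons.
Arg: 6 codons.
Leu: 6 codons.
1 × 6 × 2 × 2 × 6 × 6 × 6 = 5184.

5184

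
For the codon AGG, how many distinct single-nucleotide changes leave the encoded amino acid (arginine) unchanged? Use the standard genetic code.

2

Position 1: CGG → 1 synonymous.
Position 2: none → 0 synonymous.
Position 3: AGA → 1 synonymous.
Total: 1 + 0 + 1 = 2.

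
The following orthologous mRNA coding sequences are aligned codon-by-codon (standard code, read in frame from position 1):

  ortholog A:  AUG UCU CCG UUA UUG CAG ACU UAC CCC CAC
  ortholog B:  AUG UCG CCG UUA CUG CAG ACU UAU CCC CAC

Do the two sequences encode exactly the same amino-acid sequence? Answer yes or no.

yes

Codon 1: AUG Met / AUG Met — identical.
Codon 2: UCU Ser / UCG Ser — synonymous.
Codon 3: CCG Pro / CCG Pro — identical.
Codon 4: UUA Leu / UUA Leu — identical.
Codon 5: UUG Leu / CUG Leu — synonymous.
Codon 6: CAG Gln / CAG Gln — identical.
Codon 7: ACU Thr / ACU Thr — identical.
Codon 8: UAC Tyr / UAU Tyr — synonymous.
Codon 9: CCC Pro / CCC Pro — identical.
Codon 10: CAC His / CAC His — identical.
Nonsynonymous differences: 0 → same protein.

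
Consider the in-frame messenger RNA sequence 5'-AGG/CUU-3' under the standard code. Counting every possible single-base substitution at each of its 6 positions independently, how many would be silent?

5

Codon 1 (AGG, Arg): 2 synonymous substitutions.
Codon 2 (CUU, Leu): 3 synonymous substitutions.
Total: 2 + 3 = 5.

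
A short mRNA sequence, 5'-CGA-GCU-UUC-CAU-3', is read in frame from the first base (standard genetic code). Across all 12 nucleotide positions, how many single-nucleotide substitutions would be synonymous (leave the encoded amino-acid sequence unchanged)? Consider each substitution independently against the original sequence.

9

Codon 1 (CGA, Arg): 4 synonymous substitutions.
Codon 2 (GCU, Ala): 3 synonymous substitutions.
Codon 3 (UUC, Phe): 1 synonymous substitution.
Codon 4 (CAU, His): 1 synonymous substitution.
Total: 4 + 3 + 1 + 1 = 9.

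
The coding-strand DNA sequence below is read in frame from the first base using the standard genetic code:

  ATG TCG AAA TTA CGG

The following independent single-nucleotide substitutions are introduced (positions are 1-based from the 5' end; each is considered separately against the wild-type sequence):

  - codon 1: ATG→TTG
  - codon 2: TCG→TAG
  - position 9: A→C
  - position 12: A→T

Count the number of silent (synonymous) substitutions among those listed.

Codon 1: ATG (Met) → TTG (Leu) — missense.
Codon 2: TCG (Ser) → TAG (Stop) — nonsense.
Codon 3: AAA (Lys) → AAC (Asn) — missense.
Codon 4: TTA (Leu) → TTT (Phe) — missense.
Synonymous: 0 of 4.

0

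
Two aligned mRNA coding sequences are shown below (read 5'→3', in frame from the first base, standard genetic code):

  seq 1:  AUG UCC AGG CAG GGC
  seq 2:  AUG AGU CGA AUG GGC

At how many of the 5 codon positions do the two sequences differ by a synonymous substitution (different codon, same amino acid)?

Codon 1: AUG Met / AUG Met — identical.
Codon 2: UCC Ser / AGU Ser — synonymous.
Codon 3: AGG Arg / CGA Arg — synonymous.
Codon 4: CAG Gln / AUG Met — nonsynonymous.
Codon 5: GGC Gly / GGC Gly — identical.
Synonymous differences: 2.

2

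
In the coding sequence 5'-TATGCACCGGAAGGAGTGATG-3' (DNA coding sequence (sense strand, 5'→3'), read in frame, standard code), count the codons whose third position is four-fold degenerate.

4

Codon 1 TAT (Tyr): third position 2-fold.
Codon 2 GCA (Ala): third position 4-fold.
Codon 3 CCG (Pro): third position 4-fold.
Codon 4 GAA (Glu): third position 2-fold.
Codon 5 GGA (Gly): third position 4-fold.
Codon 6 GTG (Val): third position 4-fold.
Codon 7 ATG (Met): third position 1-fold.
Four-fold degenerate third positions: 4.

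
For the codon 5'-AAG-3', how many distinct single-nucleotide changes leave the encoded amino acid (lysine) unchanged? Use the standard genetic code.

Position 1: none → 0 synonymous.
Position 2: none → 0 synonymous.
Position 3: AAA → 1 synonymous.
Total: 0 + 0 + 1 = 1.

1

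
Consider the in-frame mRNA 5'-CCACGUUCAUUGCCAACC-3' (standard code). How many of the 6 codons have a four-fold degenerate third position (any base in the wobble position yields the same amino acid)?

5

Codon 1 CCA (Pro): third position 4-fold.
Codon 2 CGU (Arg): third position 4-fold.
Codon 3 UCA (Ser): third position 4-fold.
Codon 4 UUG (Leu): third position 2-fold.
Codon 5 CCA (Pro): third position 4-fold.
Codon 6 ACC (Thr): third position 4-fold.
Four-fold degenerate third positions: 5.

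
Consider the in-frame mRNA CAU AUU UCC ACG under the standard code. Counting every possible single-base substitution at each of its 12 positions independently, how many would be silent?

Codon 1 (CAU, His): 1 synonymous substitution.
Codon 2 (AUU, Ile): 2 synonymous substitutions.
Codon 3 (UCC, Ser): 3 synonymous substitutions.
Codon 4 (ACG, Thr): 3 synonymous substitutions.
Total: 1 + 2 + 3 + 3 = 9.

9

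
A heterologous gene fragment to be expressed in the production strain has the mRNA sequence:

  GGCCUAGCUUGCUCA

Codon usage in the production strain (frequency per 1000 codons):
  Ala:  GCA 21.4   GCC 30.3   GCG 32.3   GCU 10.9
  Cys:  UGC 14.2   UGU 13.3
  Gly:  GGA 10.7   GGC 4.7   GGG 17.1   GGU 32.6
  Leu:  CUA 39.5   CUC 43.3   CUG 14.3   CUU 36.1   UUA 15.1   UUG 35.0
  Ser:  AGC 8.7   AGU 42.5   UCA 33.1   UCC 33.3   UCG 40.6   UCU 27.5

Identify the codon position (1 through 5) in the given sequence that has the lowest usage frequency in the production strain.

1

Codon 1 GGC (Gly): 4.7 per 1000.
Codon 2 CUA (Leu): 39.5 per 1000.
Codon 3 GCU (Ala): 10.9 per 1000.
Codon 4 UGC (Cys): 14.2 per 1000.
Codon 5 UCA (Ser): 33.1 per 1000.
Lowest frequency is 4.7 at codon 1.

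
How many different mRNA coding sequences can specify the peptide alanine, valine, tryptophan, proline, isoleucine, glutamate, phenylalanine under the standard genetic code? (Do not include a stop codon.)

768

Ala: 4 codons.
Val: 4 codons.
Trp: 1 codon.
Pro: 4 codons.
Ile: 3 codons.
Glu: 2 codons.
Phe: 2 codons.
4 × 4 × 1 × 4 × 3 × 2 × 2 = 768.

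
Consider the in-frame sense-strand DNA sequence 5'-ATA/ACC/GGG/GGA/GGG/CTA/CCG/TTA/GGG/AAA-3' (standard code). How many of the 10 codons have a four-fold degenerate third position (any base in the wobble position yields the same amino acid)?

7

Codon 1 ATA (Ile): third position 3-fold.
Codon 2 ACC (Thr): third position 4-fold.
Codon 3 GGG (Gly): third position 4-fold.
Codon 4 GGA (Gly): third position 4-fold.
Codon 5 GGG (Gly): third position 4-fold.
Codon 6 CTA (Leu): third position 4-fold.
Codon 7 CCG (Pro): third position 4-fold.
Codon 8 TTA (Leu): third position 2-fold.
Codon 9 GGG (Gly): third position 4-fold.
Codon 10 AAA (Lys): third position 2-fold.
Four-fold degenerate third positions: 7.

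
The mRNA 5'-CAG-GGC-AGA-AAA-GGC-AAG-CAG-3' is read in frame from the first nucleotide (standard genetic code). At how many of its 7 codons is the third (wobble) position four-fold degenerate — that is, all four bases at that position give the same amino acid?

Codon 1 CAG (Gln): third position 2-fold.
Codon 2 GGC (Gly): third position 4-fold.
Codon 3 AGA (Arg): third position 2-fold.
Codon 4 AAA (Lys): third position 2-fold.
Codon 5 GGC (Gly): third position 4-fold.
Codon 6 AAG (Lys): third position 2-fold.
Codon 7 CAG (Gln): third position 2-fold.
Four-fold degenerate third positions: 2.

2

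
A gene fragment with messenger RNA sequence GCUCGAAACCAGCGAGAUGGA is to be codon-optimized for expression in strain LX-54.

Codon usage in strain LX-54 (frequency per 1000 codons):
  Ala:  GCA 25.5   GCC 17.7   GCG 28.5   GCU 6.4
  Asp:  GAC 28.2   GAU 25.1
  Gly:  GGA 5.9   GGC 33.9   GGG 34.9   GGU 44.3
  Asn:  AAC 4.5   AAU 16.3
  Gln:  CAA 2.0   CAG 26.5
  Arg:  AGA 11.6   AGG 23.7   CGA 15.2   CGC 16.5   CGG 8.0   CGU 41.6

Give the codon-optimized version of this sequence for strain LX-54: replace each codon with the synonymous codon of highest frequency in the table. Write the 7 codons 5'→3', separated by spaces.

Codon 1 (Ala): best is GCG at 28.5.
Codon 2 (Arg): best is CGU at 41.6.
Codon 3 (Asn): best is AAU at 16.3.
Codon 4 (Gln): best is CAG at 26.5.
Codon 5 (Arg): best is CGU at 41.6.
Codon 6 (Asp): best is GAC at 28.2.
Codon 7 (Gly): best is GGU at 44.3.

GCG CGU AAU CAG CGU GAC GGU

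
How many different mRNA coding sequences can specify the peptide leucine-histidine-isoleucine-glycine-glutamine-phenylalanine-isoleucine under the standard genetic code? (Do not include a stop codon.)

1728

Leu: 6 codons.
His: 2 codons.
Ile: 3 codons.
Gly: 4 codons.
Gln: 2 codons.
Phe: 2 codons.
Ile: 3 codons.
6 × 2 × 3 × 4 × 2 × 2 × 3 = 1728.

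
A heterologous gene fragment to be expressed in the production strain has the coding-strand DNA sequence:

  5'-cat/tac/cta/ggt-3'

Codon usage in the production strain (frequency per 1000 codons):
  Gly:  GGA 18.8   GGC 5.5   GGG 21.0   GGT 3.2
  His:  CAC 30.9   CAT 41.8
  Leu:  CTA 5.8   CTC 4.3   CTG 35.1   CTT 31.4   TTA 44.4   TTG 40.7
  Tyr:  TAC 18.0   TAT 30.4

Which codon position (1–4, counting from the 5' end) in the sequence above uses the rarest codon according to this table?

Codon 1 CAT (His): 41.8 per 1000.
Codon 2 TAC (Tyr): 18.0 per 1000.
Codon 3 CTA (Leu): 5.8 per 1000.
Codon 4 GGT (Gly): 3.2 per 1000.
Lowest frequency is 3.2 at codon 4.

4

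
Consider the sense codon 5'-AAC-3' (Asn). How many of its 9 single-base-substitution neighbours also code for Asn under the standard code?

Position 1: none → 0 synonymous.
Position 2: none → 0 synonymous.
Position 3: AAU → 1 synonymous.
Total: 0 + 0 + 1 = 1.

1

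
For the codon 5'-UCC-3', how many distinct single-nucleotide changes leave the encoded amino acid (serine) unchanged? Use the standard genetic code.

Position 1: none → 0 synonymous.
Position 2: none → 0 synonymous.
Position 3: UCU, UCA, UCG → 3 synonymous.
Total: 0 + 0 + 3 = 3.

3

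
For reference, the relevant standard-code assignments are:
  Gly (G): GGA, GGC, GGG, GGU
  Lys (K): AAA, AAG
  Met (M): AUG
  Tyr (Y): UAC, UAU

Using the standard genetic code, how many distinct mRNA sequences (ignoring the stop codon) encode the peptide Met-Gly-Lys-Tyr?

16

Met: 1 codon.
Gly: 4 codons.
Lys: 2 codons.
Tyr: 2 codons.
1 × 4 × 2 × 2 = 16.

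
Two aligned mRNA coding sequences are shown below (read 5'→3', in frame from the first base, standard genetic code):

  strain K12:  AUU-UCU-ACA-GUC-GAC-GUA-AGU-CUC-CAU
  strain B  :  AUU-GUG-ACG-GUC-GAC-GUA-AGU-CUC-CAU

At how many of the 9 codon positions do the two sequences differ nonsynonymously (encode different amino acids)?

Codon 1: AUU Ile / AUU Ile — identical.
Codon 2: UCU Ser / GUG Val — nonsynonymous.
Codon 3: ACA Thr / ACG Thr — synonymous.
Codon 4: GUC Val / GUC Val — identical.
Codon 5: GAC Asp / GAC Asp — identical.
Codon 6: GUA Val / GUA Val — identical.
Codon 7: AGU Ser / AGU Ser — identical.
Codon 8: CUC Leu / CUC Leu — identical.
Codon 9: CAU His / CAU His — identical.
Nonsynonymous differences: 1.

1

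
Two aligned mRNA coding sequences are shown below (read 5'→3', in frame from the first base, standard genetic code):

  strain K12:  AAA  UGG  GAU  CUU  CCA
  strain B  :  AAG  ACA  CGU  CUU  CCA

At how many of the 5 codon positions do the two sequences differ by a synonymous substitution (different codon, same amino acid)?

Codon 1: AAA Lys / AAG Lys — synonymous.
Codon 2: UGG Trp / ACA Thr — nonsynonymous.
Codon 3: GAU Asp / CGU Arg — nonsynonymous.
Codon 4: CUU Leu / CUU Leu — identical.
Codon 5: CCA Pro / CCA Pro — identical.
Synonymous differences: 1.

1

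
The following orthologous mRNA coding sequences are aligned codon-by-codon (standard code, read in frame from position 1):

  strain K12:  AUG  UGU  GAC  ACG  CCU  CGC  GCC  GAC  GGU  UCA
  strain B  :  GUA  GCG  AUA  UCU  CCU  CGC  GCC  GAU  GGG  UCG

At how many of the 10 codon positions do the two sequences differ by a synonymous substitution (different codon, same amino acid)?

Codon 1: AUG Met / GUA Val — nonsynonymous.
Codon 2: UGU Cys / GCG Ala — nonsynonymous.
Codon 3: GAC Asp / AUA Ile — nonsynonymous.
Codon 4: ACG Thr / UCU Ser — nonsynonymous.
Codon 5: CCU Pro / CCU Pro — identical.
Codon 6: CGC Arg / CGC Arg — identical.
Codon 7: GCC Ala / GCC Ala — identical.
Codon 8: GAC Asp / GAU Asp — synonymous.
Codon 9: GGU Gly / GGG Gly — synonymous.
Codon 10: UCA Ser / UCG Ser — synonymous.
Synonymous differences: 3.

3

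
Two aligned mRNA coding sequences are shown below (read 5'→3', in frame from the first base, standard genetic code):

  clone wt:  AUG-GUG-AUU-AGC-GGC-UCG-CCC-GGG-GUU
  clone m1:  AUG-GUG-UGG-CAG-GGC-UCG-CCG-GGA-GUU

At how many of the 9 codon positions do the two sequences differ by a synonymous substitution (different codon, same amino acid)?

2

Codon 1: AUG Met / AUG Met — identical.
Codon 2: GUG Val / GUG Val — identical.
Codon 3: AUU Ile / UGG Trp — nonsynonymous.
Codon 4: AGC Ser / CAG Gln — nonsynonymous.
Codon 5: GGC Gly / GGC Gly — identical.
Codon 6: UCG Ser / UCG Ser — identical.
Codon 7: CCC Pro / CCG Pro — synonymous.
Codon 8: GGG Gly / GGA Gly — synonymous.
Codon 9: GUU Val / GUU Val — identical.
Synonymous differences: 2.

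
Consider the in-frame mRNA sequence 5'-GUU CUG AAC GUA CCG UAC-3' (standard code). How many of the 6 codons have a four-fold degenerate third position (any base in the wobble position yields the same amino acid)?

Codon 1 GUU (Val): third position 4-fold.
Codon 2 CUG (Leu): third position 4-fold.
Codon 3 AAC (Asn): third position 2-fold.
Codon 4 GUA (Val): third position 4-fold.
Codon 5 CCG (Pro): third position 4-fold.
Codon 6 UAC (Tyr): third position 2-fold.
Four-fold degenerate third positions: 4.

4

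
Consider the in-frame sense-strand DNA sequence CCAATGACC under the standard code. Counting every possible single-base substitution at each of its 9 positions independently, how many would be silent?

Codon 1 (CCA, Pro): 3 synonymous substitutions.
Codon 2 (ATG, Met): 0 synonymous substitutions.
Codon 3 (ACC, Thr): 3 synonymous substitutions.
Total: 3 + 0 + 3 = 6.

6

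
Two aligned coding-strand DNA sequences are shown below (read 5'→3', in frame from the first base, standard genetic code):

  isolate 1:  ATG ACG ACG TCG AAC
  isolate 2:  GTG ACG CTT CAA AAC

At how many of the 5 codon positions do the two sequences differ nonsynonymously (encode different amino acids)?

Codon 1: ATG Met / GTG Val — nonsynonymous.
Codon 2: ACG Thr / ACG Thr — identical.
Codon 3: ACG Thr / CTT Leu — nonsynonymous.
Codon 4: TCG Ser / CAA Gln — nonsynonymous.
Codon 5: AAC Asn / AAC Asn — identical.
Nonsynonymous differences: 3.

3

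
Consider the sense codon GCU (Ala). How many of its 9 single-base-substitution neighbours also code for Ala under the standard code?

3

Position 1: none → 0 synonymous.
Position 2: none → 0 synonymous.
Position 3: GCC, GCA, GCG → 3 synonymous.
Total: 0 + 0 + 3 = 3.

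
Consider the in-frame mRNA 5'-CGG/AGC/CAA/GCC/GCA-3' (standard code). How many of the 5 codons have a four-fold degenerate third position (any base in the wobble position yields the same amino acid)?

Codon 1 CGG (Arg): third position 4-fold.
Codon 2 AGC (Ser): third position 2-fold.
Codon 3 CAA (Gln): third position 2-fold.
Codon 4 GCC (Ala): third position 4-fold.
Codon 5 GCA (Ala): third position 4-fold.
Four-fold degenerate third positions: 3.

3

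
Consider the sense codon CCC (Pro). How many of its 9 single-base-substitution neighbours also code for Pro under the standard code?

3

Position 1: none → 0 synonymous.
Position 2: none → 0 synonymous.
Position 3: CCU, CCA, CCG → 3 synonymous.
Total: 0 + 0 + 3 = 3.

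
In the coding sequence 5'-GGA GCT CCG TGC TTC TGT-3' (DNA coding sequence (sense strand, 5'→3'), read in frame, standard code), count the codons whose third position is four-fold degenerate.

3

Codon 1 GGA (Gly): third position 4-fold.
Codon 2 GCT (Ala): third position 4-fold.
Codon 3 CCG (Pro): third position 4-fold.
Codon 4 TGC (Cys): third position 2-fold.
Codon 5 TTC (Phe): third position 2-fold.
Codon 6 TGT (Cys): third position 2-fold.
Four-fold degenerate third positions: 3.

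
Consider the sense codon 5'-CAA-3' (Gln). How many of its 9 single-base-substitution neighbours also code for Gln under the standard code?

Position 1: none → 0 synonymous.
Position 2: none → 0 synonymous.
Position 3: CAG → 1 synonymous.
Total: 0 + 0 + 1 = 1.

1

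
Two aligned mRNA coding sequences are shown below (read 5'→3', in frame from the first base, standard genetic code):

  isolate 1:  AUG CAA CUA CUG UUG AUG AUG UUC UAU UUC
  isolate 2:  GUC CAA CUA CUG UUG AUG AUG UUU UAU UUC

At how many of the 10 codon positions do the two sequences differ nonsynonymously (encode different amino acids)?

1

Codon 1: AUG Met / GUC Val — nonsynonymous.
Codon 2: CAA Gln / CAA Gln — identical.
Codon 3: CUA Leu / CUA Leu — identical.
Codon 4: CUG Leu / CUG Leu — identical.
Codon 5: UUG Leu / UUG Leu — identical.
Codon 6: AUG Met / AUG Met — identical.
Codon 7: AUG Met / AUG Met — identical.
Codon 8: UUC Phe / UUU Phe — synonymous.
Codon 9: UAU Tyr / UAU Tyr — identical.
Codon 10: UUC Phe / UUC Phe — identical.
Nonsynonymous differences: 1.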